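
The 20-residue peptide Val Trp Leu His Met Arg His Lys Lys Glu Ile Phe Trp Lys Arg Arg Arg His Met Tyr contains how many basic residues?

10

The basic amino acids are Lys (K), Arg (R), and His (H).
Matching residues: His4, Arg6, His7, Lys8, Lys9, Lys14, Arg15, Arg16, Arg17, His18.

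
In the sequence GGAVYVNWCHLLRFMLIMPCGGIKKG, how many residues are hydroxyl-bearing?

1

Serine (S), threonine (T), and tyrosine (Y) each carry a hydroxyl group on the side chain.
Matching residues: Y5.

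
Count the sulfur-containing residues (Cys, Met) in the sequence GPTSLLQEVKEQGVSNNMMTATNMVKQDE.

3

Matching residues: M18, M19, M24.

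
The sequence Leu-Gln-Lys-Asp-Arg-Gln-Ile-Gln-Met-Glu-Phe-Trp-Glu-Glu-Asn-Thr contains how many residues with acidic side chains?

4

Only D (aspartate) and E (glutamate) carry a side-chain carboxylic acid.
Matching residues: Asp4, Glu10, Glu13, Glu14.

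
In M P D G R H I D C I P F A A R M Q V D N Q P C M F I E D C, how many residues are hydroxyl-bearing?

The –OH-bearing residues are Ser, Thr (aliphatic alcohols), and Tyr (phenol).
None of the 29 residues belong to this group.

0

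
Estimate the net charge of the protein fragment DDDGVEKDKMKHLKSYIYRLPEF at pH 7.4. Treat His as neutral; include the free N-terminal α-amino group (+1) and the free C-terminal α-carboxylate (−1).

At pH ~7.4 the Lys and Arg side chains are protonated (+1), the Asp and Glu side chains are deprotonated (−1), and with His taken as neutral all other side chains carry no charge.
Positive (K, R): K7, K9, K11, K14, R19 → +5.
Negative (D, E): D1, D2, D3, E6, D8, E22 → −6.
The N-terminus (+1) and C-terminus (−1) cancel.
Net charge = (+5) + (−6) = −1.

-1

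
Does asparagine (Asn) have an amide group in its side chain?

The amide-side-chain residues are Asn (N) and Gln (Q).
Asparagine is in this group.

Yes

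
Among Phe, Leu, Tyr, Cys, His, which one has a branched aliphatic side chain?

Leu

V, L, and I make up the branched-chain aliphatic group.
Of the listed options, only Leu belongs to this group.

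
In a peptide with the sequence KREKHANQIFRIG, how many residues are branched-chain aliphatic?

2

Valine (V), leucine (L), and isoleucine (I) are the branched-chain amino acids.
Matching residues: I9, I12.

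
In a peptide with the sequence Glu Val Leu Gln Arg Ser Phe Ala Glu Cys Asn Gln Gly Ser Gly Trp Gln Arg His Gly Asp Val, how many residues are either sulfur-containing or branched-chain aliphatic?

Sulfur-containing: C, M. Branched-chain aliphatic: I, L, V.
Sulfur-containing residues here: Cys10 (1).
Branched-chain aliphatic residues here: Val2, Leu3, Val22 (3).
The two groups share no amino acid, so total = 1 + 3 = 4.

4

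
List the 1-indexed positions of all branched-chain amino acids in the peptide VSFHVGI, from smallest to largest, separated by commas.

The BCAAs are Val, Leu, and Ile — aliphatic side chains with a branch point.
Matching residues: V1, V5, I7.

1, 5, 7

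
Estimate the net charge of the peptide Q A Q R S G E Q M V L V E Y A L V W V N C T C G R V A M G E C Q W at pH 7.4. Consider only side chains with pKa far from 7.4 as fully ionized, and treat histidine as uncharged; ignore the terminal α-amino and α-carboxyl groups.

-1

Near pH 7.4, K and R contribute +1 each, D and E contribute −1 each, and every other side chain (His included, as stated) is uncharged.
Positive (K, R): R4, R25 → +2.
Negative (D, E): E7, E13, E30 → −3.
Net charge = (+2) + (−3) = −1.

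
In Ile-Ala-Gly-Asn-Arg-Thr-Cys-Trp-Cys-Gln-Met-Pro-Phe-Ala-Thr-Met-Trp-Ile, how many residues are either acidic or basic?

1

Acidic: D, E. Basic: H, K, R.
Acidic residues here: none (0).
Basic residues here: Arg5 (1).
The two groups share no amino acid, so total = 0 + 1 = 1.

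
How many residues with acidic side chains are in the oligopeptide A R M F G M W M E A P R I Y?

1

Only D (aspartate) and E (glutamate) carry a side-chain carboxylic acid.
Matching residues: E9.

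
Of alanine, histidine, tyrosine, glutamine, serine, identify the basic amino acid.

histidine

The basic amino acids are Lys (K), Arg (R), and His (H).
Of the listed options, only histidine belongs to this group.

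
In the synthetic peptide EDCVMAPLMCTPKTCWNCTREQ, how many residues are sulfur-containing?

The sulfur-bearing residues are cysteine (–SH) and methionine (–S–CH₃).
Matching residues: C3, M5, M9, C10, C15, C18.

6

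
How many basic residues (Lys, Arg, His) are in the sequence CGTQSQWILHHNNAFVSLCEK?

Matching residues: H10, H11, K21.

3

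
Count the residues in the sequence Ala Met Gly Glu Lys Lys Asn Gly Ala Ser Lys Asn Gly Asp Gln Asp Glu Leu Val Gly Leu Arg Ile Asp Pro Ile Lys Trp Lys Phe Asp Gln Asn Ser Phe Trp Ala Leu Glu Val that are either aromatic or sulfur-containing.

Aromatic: F, W, Y. Sulfur-containing: C, M.
Aromatic residues here: Trp28, Phe30, Phe35, Trp36 (4).
Sulfur-containing residues here: Met2 (1).
The two groups share no amino acid, so total = 4 + 1 = 5.

5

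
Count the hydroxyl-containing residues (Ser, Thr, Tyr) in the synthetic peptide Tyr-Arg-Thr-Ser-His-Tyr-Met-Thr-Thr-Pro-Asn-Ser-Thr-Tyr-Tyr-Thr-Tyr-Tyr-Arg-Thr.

Matching residues: Tyr1, Thr3, Ser4, Tyr6, Thr8, Thr9, Ser12, Thr13, Tyr14, Tyr15, Thr16, Tyr17, Tyr18, Thr20.

14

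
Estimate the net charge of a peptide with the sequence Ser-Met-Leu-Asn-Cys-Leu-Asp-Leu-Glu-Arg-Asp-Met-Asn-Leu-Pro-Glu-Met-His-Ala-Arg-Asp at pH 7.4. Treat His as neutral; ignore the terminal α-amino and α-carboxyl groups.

-3

At pH ~7.4 the Lys and Arg side chains are protonated (+1), the Asp and Glu side chains are deprotonated (−1), and with His taken as neutral all other side chains carry no charge.
Positive (K, R): Arg10, Arg20 → +2.
Negative (D, E): Asp7, Glu9, Asp11, Glu16, Asp21 → −5.
Net charge = (+2) + (−5) = −3.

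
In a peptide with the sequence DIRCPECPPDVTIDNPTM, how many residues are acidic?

4

Only D (aspartate) and E (glutamate) carry a side-chain carboxylic acid.
Matching residues: D1, E6, D10, D14.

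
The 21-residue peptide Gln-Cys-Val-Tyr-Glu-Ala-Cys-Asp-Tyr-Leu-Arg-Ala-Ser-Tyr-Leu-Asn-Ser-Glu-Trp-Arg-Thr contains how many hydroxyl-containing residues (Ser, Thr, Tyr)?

6

Matching residues: Tyr4, Tyr9, Ser13, Tyr14, Ser17, Thr21.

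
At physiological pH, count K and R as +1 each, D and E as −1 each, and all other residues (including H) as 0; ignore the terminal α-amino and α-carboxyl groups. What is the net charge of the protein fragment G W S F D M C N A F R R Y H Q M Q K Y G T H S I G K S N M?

+3

Positive (K, R): R11, R12, K18, K26 → +4.
Negative (D, E): D5 → −1.
Net charge = (+4) + (−1) = +3.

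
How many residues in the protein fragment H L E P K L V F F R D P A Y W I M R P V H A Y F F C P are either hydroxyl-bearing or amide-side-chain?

Hydroxyl-bearing: S, T, Y. Amide-side-chain: N, Q.
Hydroxyl-bearing residues here: Y14, Y23 (2).
Amide-side-chain residues here: none (0).
The two groups share no amino acid, so total = 2 + 0 = 2.

2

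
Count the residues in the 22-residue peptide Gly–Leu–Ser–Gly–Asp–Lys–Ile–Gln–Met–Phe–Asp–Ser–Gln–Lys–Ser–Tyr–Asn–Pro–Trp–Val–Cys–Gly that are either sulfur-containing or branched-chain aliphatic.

5

Sulfur-containing: C, M. Branched-chain aliphatic: I, L, V.
Sulfur-containing residues here: Met9, Cys21 (2).
Branched-chain aliphatic residues here: Leu2, Ile7, Val20 (3).
The two groups share no amino acid, so total = 2 + 3 = 5.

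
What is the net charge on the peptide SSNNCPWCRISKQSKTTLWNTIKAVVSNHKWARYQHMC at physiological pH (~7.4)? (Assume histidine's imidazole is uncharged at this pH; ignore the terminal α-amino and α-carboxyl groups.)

+6

At pH ~7.4 the Lys and Arg side chains are protonated (+1), the Asp and Glu side chains are deprotonated (−1), and with His taken as neutral all other side chains carry no charge.
Positive (K, R): R9, K12, K15, K23, K30, R33 → +6.
Negative (D, E): none → −0.
Net charge = (+6) + (−0) = +6.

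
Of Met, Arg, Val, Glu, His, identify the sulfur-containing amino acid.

Cysteine (C, thiol) and methionine (M, thioether) are the two sulfur-containing amino acids.
Of the listed options, only Met belongs to this group.

Met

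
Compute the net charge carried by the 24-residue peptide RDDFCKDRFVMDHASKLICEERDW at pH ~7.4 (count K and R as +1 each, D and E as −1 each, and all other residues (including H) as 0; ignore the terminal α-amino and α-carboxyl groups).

-2

Positive (K, R): R1, K6, R8, K16, R22 → +5.
Negative (D, E): D2, D3, D7, D12, E20, E21, D23 → −7.
Net charge = (+5) + (−7) = −2.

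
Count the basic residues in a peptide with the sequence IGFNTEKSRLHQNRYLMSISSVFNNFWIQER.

5

K, R, and H are the three residues with basic side chains (ε-amine, guanidinium, and imidazole respectively).
Matching residues: K7, R9, H11, R14, R31.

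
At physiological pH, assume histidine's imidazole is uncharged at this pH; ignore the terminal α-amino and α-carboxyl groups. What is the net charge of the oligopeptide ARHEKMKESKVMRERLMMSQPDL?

The side chains ionized at physiological pH are Lys/Arg (+1) and Asp/Glu (−1); with His treated as neutral, nothing else contributes.
Positive (K, R): R2, K5, K7, K10, R13, R15 → +6.
Negative (D, E): E4, E8, E14, D22 → −4.
Net charge = (+6) + (−4) = +2.

+2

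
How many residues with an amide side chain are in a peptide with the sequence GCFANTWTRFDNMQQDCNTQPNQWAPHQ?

The amide-side-chain residues are Asn (N) and Gln (Q).
Matching residues: N5, N12, Q14, Q15, N18, Q20, N22, Q23, Q28.

9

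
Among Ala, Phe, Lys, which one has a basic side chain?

Lys

Lysine (K), arginine (R), and histidine (H) have basic, nitrogen-containing side chains.
Of the listed options, only Lys belongs to this group.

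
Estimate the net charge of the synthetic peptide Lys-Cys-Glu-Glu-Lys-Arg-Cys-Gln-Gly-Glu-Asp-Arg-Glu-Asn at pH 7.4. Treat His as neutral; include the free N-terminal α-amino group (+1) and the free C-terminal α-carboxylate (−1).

At pH ~7.4 the Lys and Arg side chains are protonated (+1), the Asp and Glu side chains are deprotonated (−1), and with His taken as neutral all other side chains carry no charge.
Positive (K, R): Lys1, Lys5, Arg6, Arg12 → +4.
Negative (D, E): Glu3, Glu4, Glu10, Asp11, Glu13 → −5.
The N-terminus (+1) and C-terminus (−1) cancel.
Net charge = (+4) + (−5) = −1.

-1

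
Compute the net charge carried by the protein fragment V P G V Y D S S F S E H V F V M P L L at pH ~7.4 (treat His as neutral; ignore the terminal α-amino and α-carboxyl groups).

The side chains ionized at physiological pH are Lys/Arg (+1) and Asp/Glu (−1); with His treated as neutral, nothing else contributes.
Positive (K, R): none → +0.
Negative (D, E): D6, E11 → −2.
Net charge = (+0) + (−2) = −2.

-2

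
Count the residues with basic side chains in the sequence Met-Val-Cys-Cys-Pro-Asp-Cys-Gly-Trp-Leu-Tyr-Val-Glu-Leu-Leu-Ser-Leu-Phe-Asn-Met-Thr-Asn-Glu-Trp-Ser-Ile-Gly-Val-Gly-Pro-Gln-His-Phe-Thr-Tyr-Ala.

1

Lysine (K), arginine (R), and histidine (H) have basic, nitrogen-containing side chains.
Matching residues: His32.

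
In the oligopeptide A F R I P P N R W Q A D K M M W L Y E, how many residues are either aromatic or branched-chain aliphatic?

Aromatic: F, W, Y. Branched-chain aliphatic: I, L, V.
Aromatic residues here: F2, W9, W16, Y18 (4).
Branched-chain aliphatic residues here: I4, L17 (2).
The two groups share no amino acid, so total = 4 + 2 = 6.

6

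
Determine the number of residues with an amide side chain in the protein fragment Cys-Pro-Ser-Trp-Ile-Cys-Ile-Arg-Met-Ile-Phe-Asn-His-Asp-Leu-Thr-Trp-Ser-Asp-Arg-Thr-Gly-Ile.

Asparagine (N) and glutamine (Q) have uncharged amide side chains.
Matching residues: Asn12.

1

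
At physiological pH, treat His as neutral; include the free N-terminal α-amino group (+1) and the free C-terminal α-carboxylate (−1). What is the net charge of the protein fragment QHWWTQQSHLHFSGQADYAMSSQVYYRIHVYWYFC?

The side chains ionized at physiological pH are Lys/Arg (+1) and Asp/Glu (−1); with His treated as neutral, nothing else contributes.
Positive (K, R): R27 → +1.
Negative (D, E): D17 → −1.
The N-terminus (+1) and C-terminus (−1) cancel.
Net charge = (+1) + (−1) = 0.

0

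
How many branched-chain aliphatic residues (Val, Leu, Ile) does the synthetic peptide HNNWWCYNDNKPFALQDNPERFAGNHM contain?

Matching residues: L15.

1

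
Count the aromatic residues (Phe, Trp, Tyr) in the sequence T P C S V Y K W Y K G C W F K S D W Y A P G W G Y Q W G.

10

Matching residues: Y6, W8, Y9, W13, F14, W18, Y19, W23, Y25, W27.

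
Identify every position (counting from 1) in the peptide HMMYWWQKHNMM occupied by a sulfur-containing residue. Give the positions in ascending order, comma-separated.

2, 3, 11, 12

Matching residues: M2, M3, M11, M12.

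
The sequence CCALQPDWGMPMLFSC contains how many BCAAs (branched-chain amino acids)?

2

V, L, and I make up the branched-chain aliphatic group.
Matching residues: L4, L13.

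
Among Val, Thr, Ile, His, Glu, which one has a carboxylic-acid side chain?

Glu

Only D (aspartate) and E (glutamate) carry a side-chain carboxylic acid.
Of the listed options, only Glu belongs to this group.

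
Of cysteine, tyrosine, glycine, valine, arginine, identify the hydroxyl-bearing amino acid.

S, T, and Y are the three residues with a side-chain hydroxyl.
Of the listed options, only tyrosine belongs to this group.

tyrosine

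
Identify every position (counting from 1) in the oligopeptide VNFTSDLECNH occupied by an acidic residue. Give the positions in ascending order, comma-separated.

6, 8

Aspartate (D) and glutamate (E) have carboxylic-acid side chains and are the acidic amino acids.
Matching residues: D6, E8.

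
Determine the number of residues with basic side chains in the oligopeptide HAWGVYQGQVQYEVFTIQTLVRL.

The basic amino acids are Lys (K), Arg (R), and His (H).
Matching residues: H1, R22.

2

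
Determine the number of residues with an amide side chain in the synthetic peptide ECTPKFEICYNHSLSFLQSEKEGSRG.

The amide-side-chain residues are Asn (N) and Gln (Q).
Matching residues: N11, Q18.

2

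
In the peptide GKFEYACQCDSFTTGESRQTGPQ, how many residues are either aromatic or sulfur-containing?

5

Aromatic: F, W, Y. Sulfur-containing: C, M.
Aromatic residues here: F3, Y5, F12 (3).
Sulfur-containing residues here: C7, C9 (2).
The two groups share no amino acid, so total = 3 + 2 = 5.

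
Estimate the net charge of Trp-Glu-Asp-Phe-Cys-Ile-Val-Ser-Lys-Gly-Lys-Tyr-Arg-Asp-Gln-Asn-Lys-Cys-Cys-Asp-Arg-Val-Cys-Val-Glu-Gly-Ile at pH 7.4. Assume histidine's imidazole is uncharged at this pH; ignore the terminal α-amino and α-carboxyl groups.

0

Near pH 7.4, K and R contribute +1 each, D and E contribute −1 each, and every other side chain (His included, as stated) is uncharged.
Positive (K, R): Lys9, Lys11, Arg13, Lys17, Arg21 → +5.
Negative (D, E): Glu2, Asp3, Asp14, Asp20, Glu25 → −5.
Net charge = (+5) + (−5) = 0.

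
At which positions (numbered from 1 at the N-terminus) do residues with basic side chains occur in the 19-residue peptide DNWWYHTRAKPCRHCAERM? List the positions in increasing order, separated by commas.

6, 8, 10, 13, 14, 18

The basic amino acids are Lys (K), Arg (R), and His (H).
Matching residues: H6, R8, K10, R13, H14, R18.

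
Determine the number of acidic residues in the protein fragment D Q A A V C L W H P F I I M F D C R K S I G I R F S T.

2

Only D (aspartate) and E (glutamate) carry a side-chain carboxylic acid.
Matching residues: D1, D16.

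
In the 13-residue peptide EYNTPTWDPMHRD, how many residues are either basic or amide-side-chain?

3

Basic: H, K, R. Amide-side-chain: N, Q.
Basic residues here: H11, R12 (2).
Amide-side-chain residues here: N3 (1).
The two groups share no amino acid, so total = 2 + 1 = 3.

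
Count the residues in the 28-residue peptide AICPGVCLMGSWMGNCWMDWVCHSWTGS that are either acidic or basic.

2

Acidic: D, E. Basic: H, K, R.
Acidic residues here: D19 (1).
Basic residues here: H23 (1).
The two groups share no amino acid, so total = 1 + 1 = 2.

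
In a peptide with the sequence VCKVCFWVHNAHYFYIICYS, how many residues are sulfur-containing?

3

The sulfur-bearing residues are cysteine (–SH) and methionine (–S–CH₃).
Matching residues: C2, C5, C18.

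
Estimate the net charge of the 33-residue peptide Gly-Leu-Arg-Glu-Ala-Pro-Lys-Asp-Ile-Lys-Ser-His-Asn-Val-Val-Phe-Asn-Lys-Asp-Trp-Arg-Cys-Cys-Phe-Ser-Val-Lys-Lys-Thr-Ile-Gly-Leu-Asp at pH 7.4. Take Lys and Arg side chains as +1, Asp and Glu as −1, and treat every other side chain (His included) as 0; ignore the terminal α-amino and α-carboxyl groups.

+3

Positive (K, R): Arg3, Lys7, Lys10, Lys18, Arg21, Lys27, Lys28 → +7.
Negative (D, E): Glu4, Asp8, Asp19, Asp33 → −4.
Net charge = (+7) + (−4) = +3.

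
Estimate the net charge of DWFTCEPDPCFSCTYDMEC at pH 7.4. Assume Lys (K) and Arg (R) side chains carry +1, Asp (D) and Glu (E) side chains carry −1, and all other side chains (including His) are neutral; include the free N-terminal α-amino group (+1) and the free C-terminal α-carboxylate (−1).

-5

Positive (K, R): none → +0.
Negative (D, E): D1, E6, D8, D16, E18 → −5.
The N-terminus (+1) and C-terminus (−1) cancel.
Net charge = (+0) + (−5) = −5.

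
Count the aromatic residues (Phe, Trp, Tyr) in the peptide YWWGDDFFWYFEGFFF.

11

Matching residues: Y1, W2, W3, F7, F8, W9, Y10, F11, F14, F15, F16.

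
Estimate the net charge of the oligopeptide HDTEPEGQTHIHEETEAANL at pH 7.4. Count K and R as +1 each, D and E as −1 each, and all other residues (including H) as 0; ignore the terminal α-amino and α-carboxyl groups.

Positive (K, R): none → +0.
Negative (D, E): D2, E4, E6, E13, E14, E16 → −6.
Net charge = (+0) + (−6) = −6.

-6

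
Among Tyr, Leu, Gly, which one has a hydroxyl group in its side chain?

Tyr

The –OH-bearing residues are Ser, Thr (aliphatic alcohols), and Tyr (phenol).
Of the listed options, only Tyr belongs to this group.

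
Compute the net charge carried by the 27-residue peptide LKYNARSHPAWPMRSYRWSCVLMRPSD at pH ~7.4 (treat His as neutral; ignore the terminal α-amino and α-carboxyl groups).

At pH ~7.4 the Lys and Arg side chains are protonated (+1), the Asp and Glu side chains are deprotonated (−1), and with His taken as neutral all other side chains carry no charge.
Positive (K, R): K2, R6, R14, R17, R24 → +5.
Negative (D, E): D27 → −1.
Net charge = (+5) + (−1) = +4.

+4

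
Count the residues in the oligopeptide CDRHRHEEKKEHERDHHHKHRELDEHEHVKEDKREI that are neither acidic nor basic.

4

Acidic: D, E. Basic: K, R, H. All other residues are neither.
Matching residues: C1, L23, V29, I36.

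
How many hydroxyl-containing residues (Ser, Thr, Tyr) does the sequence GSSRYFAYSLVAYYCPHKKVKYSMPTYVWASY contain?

13

Matching residues: S2, S3, Y5, Y8, S9, Y13, Y14, Y22, S23, T26, Y27, S31, Y32.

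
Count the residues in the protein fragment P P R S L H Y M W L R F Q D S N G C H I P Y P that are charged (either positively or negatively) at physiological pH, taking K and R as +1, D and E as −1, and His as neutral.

Charged side chains at pH ~7.4: K, R (positive); D, E (negative).
Matching residues: R3, R11, D14.

3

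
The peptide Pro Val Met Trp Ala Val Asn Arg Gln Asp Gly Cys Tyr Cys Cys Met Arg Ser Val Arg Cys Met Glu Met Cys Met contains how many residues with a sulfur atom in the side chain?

Cysteine (C, thiol) and methionine (M, thioether) are the two sulfur-containing amino acids.
Matching residues: Met3, Cys12, Cys14, Cys15, Met16, Cys21, Met22, Met24, Cys25, Met26.

10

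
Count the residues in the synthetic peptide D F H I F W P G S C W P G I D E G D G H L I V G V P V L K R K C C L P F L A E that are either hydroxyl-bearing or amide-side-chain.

1

Hydroxyl-bearing: S, T, Y. Amide-side-chain: N, Q.
Hydroxyl-bearing residues here: S9 (1).
Amide-side-chain residues here: none (0).
The two groups share no amino acid, so total = 1 + 0 = 1.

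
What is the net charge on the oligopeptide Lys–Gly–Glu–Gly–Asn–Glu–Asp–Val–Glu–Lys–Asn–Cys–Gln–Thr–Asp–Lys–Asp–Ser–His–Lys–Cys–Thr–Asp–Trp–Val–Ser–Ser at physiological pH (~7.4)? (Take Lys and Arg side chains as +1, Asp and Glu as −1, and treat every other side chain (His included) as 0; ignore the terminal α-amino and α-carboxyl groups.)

-3

Positive (K, R): Lys1, Lys10, Lys16, Lys20 → +4.
Negative (D, E): Glu3, Glu6, Asp7, Glu9, Asp15, Asp17, Asp23 → −7.
Net charge = (+4) + (−7) = −3.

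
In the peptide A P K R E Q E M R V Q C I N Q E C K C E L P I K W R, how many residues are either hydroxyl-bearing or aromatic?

1

Hydroxyl-bearing: S, T, Y. Aromatic: F, W, Y.
Hydroxyl-bearing residues here: none (0).
Aromatic residues here: W25 (1).
(Y belongs to both groups, but none appear in this sequence.) Total = 0 + 1 = 1.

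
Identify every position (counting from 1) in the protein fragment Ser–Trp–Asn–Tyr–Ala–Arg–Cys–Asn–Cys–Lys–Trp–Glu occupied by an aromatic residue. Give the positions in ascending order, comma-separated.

2, 4, 11

Phenylalanine (F), tryptophan (W), and tyrosine (Y) have aromatic ring side chains.
Matching residues: Trp2, Tyr4, Trp11.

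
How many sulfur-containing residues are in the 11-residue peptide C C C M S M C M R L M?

8

The sulfur-bearing residues are cysteine (–SH) and methionine (–S–CH₃).
Matching residues: C1, C2, C3, M4, M6, C7, M8, M11.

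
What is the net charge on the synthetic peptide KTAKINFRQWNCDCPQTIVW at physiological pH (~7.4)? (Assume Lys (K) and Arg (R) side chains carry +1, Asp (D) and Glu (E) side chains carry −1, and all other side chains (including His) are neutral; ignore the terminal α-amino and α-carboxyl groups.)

Positive (K, R): K1, K4, R8 → +3.
Negative (D, E): D13 → −1.
Net charge = (+3) + (−1) = +2.

+2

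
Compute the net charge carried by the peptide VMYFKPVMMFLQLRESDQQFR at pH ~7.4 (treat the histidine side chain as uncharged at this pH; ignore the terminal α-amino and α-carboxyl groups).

+1

Near pH 7.4, K and R contribute +1 each, D and E contribute −1 each, and every other side chain (His included, as stated) is uncharged.
Positive (K, R): K5, R14, R21 → +3.
Negative (D, E): E15, D17 → −2.
Net charge = (+3) + (−2) = +1.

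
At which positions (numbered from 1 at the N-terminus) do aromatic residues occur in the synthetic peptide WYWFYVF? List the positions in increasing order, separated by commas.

1, 2, 3, 4, 5, 7

The aromatic amino acids are Phe (F, benzyl), Trp (W, indole), and Tyr (Y, phenol).
Matching residues: W1, Y2, W3, F4, Y5, F7.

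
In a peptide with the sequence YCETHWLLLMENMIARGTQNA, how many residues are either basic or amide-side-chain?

5

Basic: H, K, R. Amide-side-chain: N, Q.
Basic residues here: H5, R16 (2).
Amide-side-chain residues here: N12, Q19, N20 (3).
The two groups share no amino acid, so total = 2 + 3 = 5.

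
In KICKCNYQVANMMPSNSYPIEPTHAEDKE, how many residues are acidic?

Aspartate (D) and glutamate (E) have carboxylic-acid side chains and are the acidic amino acids.
Matching residues: E21, E26, D27, E29.

4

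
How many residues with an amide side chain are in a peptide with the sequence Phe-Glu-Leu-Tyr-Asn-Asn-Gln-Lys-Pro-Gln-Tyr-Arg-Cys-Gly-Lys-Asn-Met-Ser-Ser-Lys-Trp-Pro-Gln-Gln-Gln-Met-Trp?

8

Asparagine (N) and glutamine (Q) have uncharged amide side chains.
Matching residues: Asn5, Asn6, Gln7, Gln10, Asn16, Gln23, Gln24, Gln25.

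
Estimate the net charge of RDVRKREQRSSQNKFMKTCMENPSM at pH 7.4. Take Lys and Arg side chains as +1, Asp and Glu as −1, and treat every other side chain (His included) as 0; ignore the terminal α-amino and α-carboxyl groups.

Positive (K, R): R1, R4, K5, R6, R9, K14, K17 → +7.
Negative (D, E): D2, E7, E21 → −3.
Net charge = (+7) + (−3) = +4.

+4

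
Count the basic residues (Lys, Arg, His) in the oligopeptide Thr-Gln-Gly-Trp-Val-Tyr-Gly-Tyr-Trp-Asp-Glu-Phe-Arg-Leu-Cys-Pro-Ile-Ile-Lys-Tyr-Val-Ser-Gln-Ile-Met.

2

Matching residues: Arg13, Lys19.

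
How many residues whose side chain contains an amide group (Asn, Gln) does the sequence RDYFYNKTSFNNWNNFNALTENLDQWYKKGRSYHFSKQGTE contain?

Matching residues: N6, N11, N12, N14, N15, N17, N22, Q25, Q38.

9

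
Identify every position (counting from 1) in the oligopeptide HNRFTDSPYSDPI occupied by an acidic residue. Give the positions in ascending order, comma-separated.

The acidic residues are Asp (D) and Glu (E), whose side chains end in a carboxylate group.
Matching residues: D6, D11.

6, 11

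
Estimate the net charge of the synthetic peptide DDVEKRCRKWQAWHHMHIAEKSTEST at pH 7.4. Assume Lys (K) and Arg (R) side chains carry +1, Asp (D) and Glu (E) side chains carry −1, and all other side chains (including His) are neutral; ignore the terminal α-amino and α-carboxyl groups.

Positive (K, R): K5, R6, R8, K9, K21 → +5.
Negative (D, E): D1, D2, E4, E20, E24 → −5.
Net charge = (+5) + (−5) = 0.

0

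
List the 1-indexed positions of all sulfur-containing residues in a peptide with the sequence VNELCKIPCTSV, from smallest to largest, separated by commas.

Cysteine (C, thiol) and methionine (M, thioether) are the two sulfur-containing amino acids.
Matching residues: C5, C9.

5, 9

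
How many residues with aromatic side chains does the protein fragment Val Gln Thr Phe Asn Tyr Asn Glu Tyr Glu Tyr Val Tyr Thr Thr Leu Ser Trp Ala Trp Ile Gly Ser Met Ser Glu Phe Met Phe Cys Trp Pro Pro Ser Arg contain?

10

Phenylalanine (F), tryptophan (W), and tyrosine (Y) have aromatic ring side chains.
Matching residues: Phe4, Tyr6, Tyr9, Tyr11, Tyr13, Trp18, Trp20, Phe27, Phe29, Trp31.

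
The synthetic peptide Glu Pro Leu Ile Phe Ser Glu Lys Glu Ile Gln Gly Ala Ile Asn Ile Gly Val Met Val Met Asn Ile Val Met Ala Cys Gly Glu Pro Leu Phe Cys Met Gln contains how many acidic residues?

Aspartate (D) and glutamate (E) have carboxylic-acid side chains and are the acidic amino acids.
Matching residues: Glu1, Glu7, Glu9, Glu29.

4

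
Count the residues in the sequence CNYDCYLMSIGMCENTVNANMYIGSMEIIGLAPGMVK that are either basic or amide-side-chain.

Basic: H, K, R. Amide-side-chain: N, Q.
Basic residues here: K37 (1).
Amide-side-chain residues here: N2, N15, N18, N20 (4).
The two groups share no amino acid, so total = 1 + 4 = 5.

5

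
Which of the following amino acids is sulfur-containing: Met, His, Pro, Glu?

Met

Only Cys (C) and Met (M) have a sulfur atom in the side chain.
Of the listed options, only Met belongs to this group.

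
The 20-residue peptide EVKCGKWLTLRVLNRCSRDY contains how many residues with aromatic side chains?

2

The aromatic amino acids are Phe (F, benzyl), Trp (W, indole), and Tyr (Y, phenol).
Matching residues: W7, Y20.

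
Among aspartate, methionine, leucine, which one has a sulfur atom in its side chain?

methionine

Cysteine (C, thiol) and methionine (M, thioether) are the two sulfur-containing amino acids.
Of the listed options, only methionine belongs to this group.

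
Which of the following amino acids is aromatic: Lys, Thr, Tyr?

Tyr

F, W, and Y each carry an aromatic ring on the side chain.
Of the listed options, only Tyr belongs to this group.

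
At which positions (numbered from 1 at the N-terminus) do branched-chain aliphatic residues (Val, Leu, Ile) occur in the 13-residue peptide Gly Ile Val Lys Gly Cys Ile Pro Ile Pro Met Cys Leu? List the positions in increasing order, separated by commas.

2, 3, 7, 9, 13

Matching residues: Ile2, Val3, Ile7, Ile9, Leu13.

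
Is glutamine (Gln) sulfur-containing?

The sulfur-bearing residues are cysteine (–SH) and methionine (–S–CH₃).
Glutamine is not in this group.

No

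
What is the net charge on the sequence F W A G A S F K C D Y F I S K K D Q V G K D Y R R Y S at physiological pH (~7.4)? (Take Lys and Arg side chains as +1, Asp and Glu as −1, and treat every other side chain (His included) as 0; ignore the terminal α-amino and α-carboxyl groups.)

+3

Positive (K, R): K8, K15, K16, K21, R24, R25 → +6.
Negative (D, E): D10, D17, D22 → −3.
Net charge = (+6) + (−3) = +3.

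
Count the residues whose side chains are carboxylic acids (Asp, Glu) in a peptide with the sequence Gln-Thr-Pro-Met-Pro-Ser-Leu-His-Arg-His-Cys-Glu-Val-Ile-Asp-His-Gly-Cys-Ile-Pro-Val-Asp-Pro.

Matching residues: Glu12, Asp15, Asp22.

3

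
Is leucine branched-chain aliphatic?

Yes

The BCAAs are Val, Leu, and Ile — aliphatic side chains with a branch point.
Leucine is in this group.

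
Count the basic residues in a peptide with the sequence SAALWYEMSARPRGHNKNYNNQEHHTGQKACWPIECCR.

The basic amino acids are Lys (K), Arg (R), and His (H).
Matching residues: R11, R13, H15, K17, H24, H25, K29, R38.

8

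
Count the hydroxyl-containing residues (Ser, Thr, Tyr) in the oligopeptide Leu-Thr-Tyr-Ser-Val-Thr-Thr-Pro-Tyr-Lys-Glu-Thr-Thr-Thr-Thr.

Matching residues: Thr2, Tyr3, Ser4, Thr6, Thr7, Tyr9, Thr12, Thr13, Thr14, Thr15.

10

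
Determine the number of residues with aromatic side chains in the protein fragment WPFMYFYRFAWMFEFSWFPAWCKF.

F, W, and Y each carry an aromatic ring on the side chain.
Matching residues: W1, F3, Y5, F6, Y7, F9, W11, F13, F15, W17, F18, W21, F24.

13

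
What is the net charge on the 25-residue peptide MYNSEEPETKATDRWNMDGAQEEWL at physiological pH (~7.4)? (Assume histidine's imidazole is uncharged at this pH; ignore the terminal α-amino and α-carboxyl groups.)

At pH ~7.4 the Lys and Arg side chains are protonated (+1), the Asp and Glu side chains are deprotonated (−1), and with His taken as neutral all other side chains carry no charge.
Positive (K, R): K10, R14 → +2.
Negative (D, E): E5, E6, E8, D13, D18, E22, E23 → −7.
Net charge = (+2) + (−7) = −5.

-5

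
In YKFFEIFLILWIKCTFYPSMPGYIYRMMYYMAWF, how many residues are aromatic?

The aromatic amino acids are Phe (F, benzyl), Trp (W, indole), and Tyr (Y, phenol).
Matching residues: Y1, F3, F4, F7, W11, F16, Y17, Y23, Y25, Y29, Y30, W33, F34.

13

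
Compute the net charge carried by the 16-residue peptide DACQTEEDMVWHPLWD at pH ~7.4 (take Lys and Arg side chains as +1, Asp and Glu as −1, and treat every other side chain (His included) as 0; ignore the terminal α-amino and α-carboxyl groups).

Positive (K, R): none → +0.
Negative (D, E): D1, E6, E7, D8, D16 → −5.
Net charge = (+0) + (−5) = −5.

-5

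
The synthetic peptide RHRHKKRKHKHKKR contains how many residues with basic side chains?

14

K, R, and H are the three residues with basic side chains (ε-amine, guanidinium, and imidazole respectively).
Matching residues: R1, H2, R3, H4, K5, K6, R7, K8, H9, K10, H11, K12, K13, R14.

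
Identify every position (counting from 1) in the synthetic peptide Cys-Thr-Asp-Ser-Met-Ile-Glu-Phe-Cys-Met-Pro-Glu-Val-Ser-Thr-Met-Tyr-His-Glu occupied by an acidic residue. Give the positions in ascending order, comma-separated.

Matching residues: Asp3, Glu7, Glu12, Glu19.

3, 7, 12, 19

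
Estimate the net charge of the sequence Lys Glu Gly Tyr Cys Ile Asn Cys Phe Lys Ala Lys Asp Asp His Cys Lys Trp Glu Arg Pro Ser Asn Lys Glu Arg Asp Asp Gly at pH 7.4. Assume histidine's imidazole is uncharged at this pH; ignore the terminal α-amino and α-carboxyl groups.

0

Near pH 7.4, K and R contribute +1 each, D and E contribute −1 each, and every other side chain (His included, as stated) is uncharged.
Positive (K, R): Lys1, Lys10, Lys12, Lys17, Arg20, Lys24, Arg26 → +7.
Negative (D, E): Glu2, Asp13, Asp14, Glu19, Glu25, Asp27, Asp28 → −7.
Net charge = (+7) + (−7) = 0.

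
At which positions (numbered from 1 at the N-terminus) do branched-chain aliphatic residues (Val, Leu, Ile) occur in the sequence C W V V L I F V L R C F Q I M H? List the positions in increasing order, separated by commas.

3, 4, 5, 6, 8, 9, 14

Matching residues: V3, V4, L5, I6, V8, L9, I14.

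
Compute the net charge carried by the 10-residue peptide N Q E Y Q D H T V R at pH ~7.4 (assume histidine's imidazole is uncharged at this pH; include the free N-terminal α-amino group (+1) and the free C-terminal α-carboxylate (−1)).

-1

Near pH 7.4, K and R contribute +1 each, D and E contribute −1 each, and every other side chain (His included, as stated) is uncharged.
Positive (K, R): R10 → +1.
Negative (D, E): E3, D6 → −2.
The N-terminus (+1) and C-terminus (−1) cancel.
Net charge = (+1) + (−2) = −1.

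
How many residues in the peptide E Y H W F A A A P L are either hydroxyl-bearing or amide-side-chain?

1

Hydroxyl-bearing: S, T, Y. Amide-side-chain: N, Q.
Hydroxyl-bearing residues here: Y2 (1).
Amide-side-chain residues here: none (0).
The two groups share no amino acid, so total = 1 + 0 = 1.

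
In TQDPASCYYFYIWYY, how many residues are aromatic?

7

The aromatic amino acids are Phe (F, benzyl), Trp (W, indole), and Tyr (Y, phenol).
Matching residues: Y8, Y9, F10, Y11, W13, Y14, Y15.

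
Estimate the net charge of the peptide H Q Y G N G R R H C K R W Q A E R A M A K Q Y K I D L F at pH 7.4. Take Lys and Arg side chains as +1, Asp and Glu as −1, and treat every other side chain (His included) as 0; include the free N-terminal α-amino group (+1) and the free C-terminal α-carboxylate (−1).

Positive (K, R): R7, R8, K11, R12, R17, K21, K24 → +7.
Negative (D, E): E16, D26 → −2.
The N-terminus (+1) and C-terminus (−1) cancel.
Net charge = (+7) + (−2) = +5.

+5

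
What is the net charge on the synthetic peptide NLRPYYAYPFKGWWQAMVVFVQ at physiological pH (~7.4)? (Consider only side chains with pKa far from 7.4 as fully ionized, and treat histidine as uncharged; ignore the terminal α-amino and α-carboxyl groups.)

The side chains ionized at physiological pH are Lys/Arg (+1) and Asp/Glu (−1); with His treated as neutral, nothing else contributes.
Positive (K, R): R3, K11 → +2.
Negative (D, E): none → −0.
Net charge = (+2) + (−0) = +2.

+2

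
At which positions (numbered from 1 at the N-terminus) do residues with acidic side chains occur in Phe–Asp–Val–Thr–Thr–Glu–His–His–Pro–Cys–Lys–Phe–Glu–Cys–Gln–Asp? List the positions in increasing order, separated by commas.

2, 6, 13, 16

Only D (aspartate) and E (glutamate) carry a side-chain carboxylic acid.
Matching residues: Asp2, Glu6, Glu13, Asp16.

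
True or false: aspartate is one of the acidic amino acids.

The acidic residues are Asp (D) and Glu (E), whose side chains end in a carboxylate group.
Aspartate is in this group.

True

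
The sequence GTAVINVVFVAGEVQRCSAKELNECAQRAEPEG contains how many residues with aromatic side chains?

Phenylalanine (F), tryptophan (W), and tyrosine (Y) have aromatic ring side chains.
Matching residues: F9.

1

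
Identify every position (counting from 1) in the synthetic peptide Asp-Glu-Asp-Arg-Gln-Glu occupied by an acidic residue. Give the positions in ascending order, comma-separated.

The acidic residues are Asp (D) and Glu (E), whose side chains end in a carboxylate group.
Matching residues: Asp1, Glu2, Asp3, Glu6.

1, 2, 3, 6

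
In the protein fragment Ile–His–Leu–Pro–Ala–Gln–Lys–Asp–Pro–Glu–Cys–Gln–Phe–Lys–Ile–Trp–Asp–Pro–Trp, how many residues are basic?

K, R, and H are the three residues with basic side chains (ε-amine, guanidinium, and imidazole respectively).
Matching residues: His2, Lys7, Lys14.

3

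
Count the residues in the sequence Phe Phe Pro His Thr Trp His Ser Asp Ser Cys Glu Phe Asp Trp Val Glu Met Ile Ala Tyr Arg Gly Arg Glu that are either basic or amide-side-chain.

Basic: H, K, R. Amide-side-chain: N, Q.
Basic residues here: His4, His7, Arg22, Arg24 (4).
Amide-side-chain residues here: none (0).
The two groups share no amino acid, so total = 4 + 0 = 4.

4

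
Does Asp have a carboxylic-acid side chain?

The acidic residues are Asp (D) and Glu (E), whose side chains end in a carboxylate group.
Aspartate is in this group.

Yes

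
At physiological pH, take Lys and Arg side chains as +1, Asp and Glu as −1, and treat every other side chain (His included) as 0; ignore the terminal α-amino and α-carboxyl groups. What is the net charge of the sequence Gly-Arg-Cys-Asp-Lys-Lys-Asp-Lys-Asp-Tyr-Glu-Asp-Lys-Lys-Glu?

Positive (K, R): Arg2, Lys5, Lys6, Lys8, Lys13, Lys14 → +6.
Negative (D, E): Asp4, Asp7, Asp9, Glu11, Asp12, Glu15 → −6.
Net charge = (+6) + (−6) = 0.

0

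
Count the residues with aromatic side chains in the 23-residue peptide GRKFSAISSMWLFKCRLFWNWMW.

7

F, W, and Y each carry an aromatic ring on the side chain.
Matching residues: F4, W11, F13, F18, W19, W21, W23.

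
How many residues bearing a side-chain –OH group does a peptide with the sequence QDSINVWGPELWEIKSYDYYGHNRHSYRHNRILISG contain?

8

The –OH-bearing residues are Ser, Thr (aliphatic alcohols), and Tyr (phenol).
Matching residues: S3, S16, Y17, Y19, Y20, S26, Y27, S35.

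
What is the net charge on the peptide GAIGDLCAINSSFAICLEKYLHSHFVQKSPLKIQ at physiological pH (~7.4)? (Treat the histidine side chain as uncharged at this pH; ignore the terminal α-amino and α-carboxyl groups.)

The side chains ionized at physiological pH are Lys/Arg (+1) and Asp/Glu (−1); with His treated as neutral, nothing else contributes.
Positive (K, R): K19, K28, K32 → +3.
Negative (D, E): D5, E18 → −2.
Net charge = (+3) + (−2) = +1.

+1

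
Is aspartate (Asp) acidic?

Yes

Aspartate (D) and glutamate (E) have carboxylic-acid side chains and are the acidic amino acids.
Aspartate is in this group.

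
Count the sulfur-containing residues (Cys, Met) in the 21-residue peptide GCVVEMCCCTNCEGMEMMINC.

10

Matching residues: C2, M6, C7, C8, C9, C12, M15, M17, M18, C21.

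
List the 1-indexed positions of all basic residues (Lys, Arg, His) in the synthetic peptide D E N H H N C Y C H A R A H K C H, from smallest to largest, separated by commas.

Matching residues: H4, H5, H10, R12, H14, K15, H17.

4, 5, 10, 12, 14, 15, 17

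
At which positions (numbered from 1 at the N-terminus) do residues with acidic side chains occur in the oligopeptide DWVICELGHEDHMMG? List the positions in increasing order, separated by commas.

1, 6, 10, 11

The acidic residues are Asp (D) and Glu (E), whose side chains end in a carboxylate group.
Matching residues: D1, E6, E10, D11.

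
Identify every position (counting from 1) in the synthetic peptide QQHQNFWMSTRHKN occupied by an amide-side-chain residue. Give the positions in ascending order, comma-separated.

Asparagine (N) and glutamine (Q) have uncharged amide side chains.
Matching residues: Q1, Q2, Q4, N5, N14.

1, 2, 4, 5, 14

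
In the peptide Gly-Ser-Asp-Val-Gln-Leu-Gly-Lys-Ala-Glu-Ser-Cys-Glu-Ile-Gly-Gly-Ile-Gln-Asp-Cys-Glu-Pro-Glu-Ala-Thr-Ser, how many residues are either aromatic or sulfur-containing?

2

Aromatic: F, W, Y. Sulfur-containing: C, M.
Aromatic residues here: none (0).
Sulfur-containing residues here: Cys12, Cys20 (2).
The two groups share no amino acid, so total = 0 + 2 = 2.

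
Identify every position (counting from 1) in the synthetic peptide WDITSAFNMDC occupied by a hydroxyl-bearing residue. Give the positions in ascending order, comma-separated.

S, T, and Y are the three residues with a side-chain hydroxyl.
Matching residues: T4, S5.

4, 5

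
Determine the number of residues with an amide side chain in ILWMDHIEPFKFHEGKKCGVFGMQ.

1

Only N (asparagine) and Q (glutamine) carry a side-chain carboxamide.
Matching residues: Q24.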